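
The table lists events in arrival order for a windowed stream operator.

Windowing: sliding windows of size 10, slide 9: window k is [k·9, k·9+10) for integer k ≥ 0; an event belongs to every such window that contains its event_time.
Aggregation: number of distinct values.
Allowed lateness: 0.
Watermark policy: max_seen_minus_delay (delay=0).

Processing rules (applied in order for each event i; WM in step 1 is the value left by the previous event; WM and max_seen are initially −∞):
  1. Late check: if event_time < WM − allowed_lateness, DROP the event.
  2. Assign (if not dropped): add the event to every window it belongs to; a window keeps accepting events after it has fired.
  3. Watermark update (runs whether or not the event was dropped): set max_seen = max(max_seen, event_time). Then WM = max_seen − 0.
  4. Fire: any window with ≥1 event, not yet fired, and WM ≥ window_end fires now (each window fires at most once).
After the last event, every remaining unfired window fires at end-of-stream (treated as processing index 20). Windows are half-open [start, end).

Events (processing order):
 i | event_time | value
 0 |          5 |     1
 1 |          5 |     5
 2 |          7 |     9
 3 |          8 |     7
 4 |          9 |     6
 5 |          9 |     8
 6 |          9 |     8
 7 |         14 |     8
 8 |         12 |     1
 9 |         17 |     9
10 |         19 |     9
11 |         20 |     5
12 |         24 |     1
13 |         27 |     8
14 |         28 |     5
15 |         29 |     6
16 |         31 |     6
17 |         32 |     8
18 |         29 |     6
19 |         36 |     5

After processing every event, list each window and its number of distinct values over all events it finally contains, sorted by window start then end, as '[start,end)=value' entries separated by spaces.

[0,10)=6 [9,19)=3 [18,28)=4 [27,37)=3 [36,46)=1

i=0 t=5 v=1: → [0,10); WM=5
i=1 t=5 v=5: → [0,10); WM=5
i=2 t=7 v=9: → [0,10); WM=7
i=3 t=8 v=7: → [0,10); WM=8
i=4 t=9 v=6: → [9,19),[0,10); WM=9
i=5 t=9 v=8: → [9,19),[0,10); WM=9
i=6 t=9 v=8: → [9,19),[0,10); WM=9
i=7 t=14 v=8: → [9,19); WM=14; [0,10) fires=6
i=8 t=12 v=1: DROP (t<14-0); WM=14
i=9 t=17 v=9: → [9,19); WM=17
i=10 t=19 v=9: → [18,28); WM=19; [9,19) fires=3
i=11 t=20 v=5: → [18,28); WM=20
i=12 t=24 v=1: → [18,28); WM=24
i=13 t=27 v=8: → [27,37),[18,28); WM=27
i=14 t=28 v=5: → [27,37); WM=28; [18,28) fires=4
i=15 t=29 v=6: → [27,37); WM=29
i=16 t=31 v=6: → [27,37); WM=31
i=17 t=32 v=8: → [27,37); WM=32
i=18 t=29 v=6: DROP (t<32-0); WM=32
i=19 t=36 v=5: → [36,46),[27,37); WM=36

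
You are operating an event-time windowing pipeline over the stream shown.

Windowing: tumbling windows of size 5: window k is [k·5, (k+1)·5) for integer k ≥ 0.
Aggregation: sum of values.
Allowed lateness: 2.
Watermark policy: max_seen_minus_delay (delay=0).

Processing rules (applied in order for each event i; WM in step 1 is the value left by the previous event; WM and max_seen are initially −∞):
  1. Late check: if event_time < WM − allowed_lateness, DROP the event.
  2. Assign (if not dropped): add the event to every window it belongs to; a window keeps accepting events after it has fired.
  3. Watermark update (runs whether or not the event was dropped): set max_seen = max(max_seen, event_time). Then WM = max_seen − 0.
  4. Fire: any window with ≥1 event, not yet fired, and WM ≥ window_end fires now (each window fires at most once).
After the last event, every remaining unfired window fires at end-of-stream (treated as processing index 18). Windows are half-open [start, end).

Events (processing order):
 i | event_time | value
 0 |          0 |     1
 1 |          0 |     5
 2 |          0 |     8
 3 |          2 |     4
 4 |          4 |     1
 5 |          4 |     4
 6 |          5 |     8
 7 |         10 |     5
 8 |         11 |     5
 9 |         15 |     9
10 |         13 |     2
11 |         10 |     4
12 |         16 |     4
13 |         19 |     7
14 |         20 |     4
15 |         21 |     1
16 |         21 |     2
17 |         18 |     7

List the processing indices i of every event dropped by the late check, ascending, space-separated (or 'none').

11 17

i=0 t=0 v=1: → [0,5); WM=0
i=1 t=0 v=5: → [0,5); WM=0
i=2 t=0 v=8: → [0,5); WM=0
i=3 t=2 v=4: → [0,5); WM=2
i=4 t=4 v=1: → [0,5); WM=4
i=5 t=4 v=4: → [0,5); WM=4
i=6 t=5 v=8: → [5,10); WM=5; [0,5) fires=23
i=7 t=10 v=5: → [10,15); WM=10; [5,10) fires=8
i=8 t=11 v=5: → [10,15); WM=11
i=9 t=15 v=9: → [15,20); WM=15; [10,15) fires=10
i=10 t=13 v=2: → [10,15); WM=15
i=11 t=10 v=4: DROP (t<15-2); WM=15
i=12 t=16 v=4: → [15,20); WM=16
i=13 t=19 v=7: → [15,20); WM=19
i=14 t=20 v=4: → [20,25); WM=20; [15,20) fires=20
i=15 t=21 v=1: → [20,25); WM=21
i=16 t=21 v=2: → [20,25); WM=21
i=17 t=18 v=7: DROP (t<21-2); WM=21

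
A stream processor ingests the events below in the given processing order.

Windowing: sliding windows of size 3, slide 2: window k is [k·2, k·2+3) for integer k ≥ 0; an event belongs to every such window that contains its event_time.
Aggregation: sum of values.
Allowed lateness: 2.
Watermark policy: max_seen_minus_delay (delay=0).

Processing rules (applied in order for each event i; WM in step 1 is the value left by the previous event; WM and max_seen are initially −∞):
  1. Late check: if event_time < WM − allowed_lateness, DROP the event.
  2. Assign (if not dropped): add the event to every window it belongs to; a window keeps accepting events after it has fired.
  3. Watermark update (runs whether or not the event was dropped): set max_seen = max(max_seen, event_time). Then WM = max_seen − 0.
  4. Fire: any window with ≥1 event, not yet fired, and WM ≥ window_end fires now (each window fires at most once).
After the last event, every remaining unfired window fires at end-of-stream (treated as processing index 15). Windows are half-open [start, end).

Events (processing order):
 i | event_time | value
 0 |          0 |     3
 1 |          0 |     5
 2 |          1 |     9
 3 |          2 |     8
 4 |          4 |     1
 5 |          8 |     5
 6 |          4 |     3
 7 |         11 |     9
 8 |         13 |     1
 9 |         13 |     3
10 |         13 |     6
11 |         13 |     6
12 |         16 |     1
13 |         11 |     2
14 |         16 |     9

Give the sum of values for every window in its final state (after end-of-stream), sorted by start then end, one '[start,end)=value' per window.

i=0 t=0 v=3: → [0,3); WM=0
i=1 t=0 v=5: → [0,3); WM=0
i=2 t=1 v=9: → [0,3); WM=1
i=3 t=2 v=8: → [2,5),[0,3); WM=2
i=4 t=4 v=1: → [4,7),[2,5); WM=4; [0,3) fires=25
i=5 t=8 v=5: → [8,11),[6,9); WM=8; [2,5) fires=9 [4,7) fires=1
i=6 t=4 v=3: DROP (t<8-2); WM=8
i=7 t=11 v=9: → [10,13); WM=11; [6,9) fires=5 [8,11) fires=5
i=8 t=13 v=1: → [12,15); WM=13; [10,13) fires=9
i=9 t=13 v=3: → [12,15); WM=13
i=10 t=13 v=6: → [12,15); WM=13
i=11 t=13 v=6: → [12,15); WM=13
i=12 t=16 v=1: → [16,19),[14,17); WM=16; [12,15) fires=16
i=13 t=11 v=2: DROP (t<16-2); WM=16
i=14 t=16 v=9: → [16,19),[14,17); WM=16

[0,3)=25 [2,5)=9 [4,7)=1 [6,9)=5 [8,11)=5 [10,13)=9 [12,15)=16 [14,17)=10 [16,19)=10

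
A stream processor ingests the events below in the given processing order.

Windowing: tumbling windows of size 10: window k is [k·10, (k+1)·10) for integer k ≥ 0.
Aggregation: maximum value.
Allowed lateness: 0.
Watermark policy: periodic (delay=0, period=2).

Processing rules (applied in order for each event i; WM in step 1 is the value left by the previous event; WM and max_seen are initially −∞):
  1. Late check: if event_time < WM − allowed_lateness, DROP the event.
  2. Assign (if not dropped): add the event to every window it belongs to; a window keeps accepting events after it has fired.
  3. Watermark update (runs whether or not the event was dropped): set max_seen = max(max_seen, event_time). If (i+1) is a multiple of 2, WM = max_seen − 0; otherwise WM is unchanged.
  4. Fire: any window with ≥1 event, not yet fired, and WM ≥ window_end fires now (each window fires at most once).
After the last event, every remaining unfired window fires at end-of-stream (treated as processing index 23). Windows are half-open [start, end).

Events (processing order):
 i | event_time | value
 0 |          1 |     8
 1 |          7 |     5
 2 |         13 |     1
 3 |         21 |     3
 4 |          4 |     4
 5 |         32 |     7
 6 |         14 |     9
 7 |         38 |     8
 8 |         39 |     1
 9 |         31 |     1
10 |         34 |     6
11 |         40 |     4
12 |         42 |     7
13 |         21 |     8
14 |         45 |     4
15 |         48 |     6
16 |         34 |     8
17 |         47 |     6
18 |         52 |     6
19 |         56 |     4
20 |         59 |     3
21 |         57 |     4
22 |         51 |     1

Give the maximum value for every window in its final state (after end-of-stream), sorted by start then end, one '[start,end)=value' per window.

[0,10)=8 [10,20)=1 [20,30)=3 [30,40)=8 [40,50)=7 [50,60)=6

i=0 t=1 v=8: → [0,10); WM=−∞
i=1 t=7 v=5: → [0,10); WM=7
i=2 t=13 v=1: → [10,20); WM=7
i=3 t=21 v=3: → [20,30); WM=21; [0,10) fires=8 [10,20) fires=1
i=4 t=4 v=4: DROP (t<21-0); WM=21
i=5 t=32 v=7: → [30,40); WM=32; [20,30) fires=3
i=6 t=14 v=9: DROP (t<32-0); WM=32
i=7 t=38 v=8: → [30,40); WM=38
i=8 t=39 v=1: → [30,40); WM=38
i=9 t=31 v=1: DROP (t<38-0); WM=39
i=10 t=34 v=6: DROP (t<39-0); WM=39
i=11 t=40 v=4: → [40,50); WM=40; [30,40) fires=8
i=12 t=42 v=7: → [40,50); WM=40
i=13 t=21 v=8: DROP (t<40-0); WM=42
i=14 t=45 v=4: → [40,50); WM=42
i=15 t=48 v=6: → [40,50); WM=48
i=16 t=34 v=8: DROP (t<48-0); WM=48
i=17 t=47 v=6: DROP (t<48-0); WM=48
i=18 t=52 v=6: → [50,60); WM=48
i=19 t=56 v=4: → [50,60); WM=56; [40,50) fires=7
i=20 t=59 v=3: → [50,60); WM=56
i=21 t=57 v=4: → [50,60); WM=59
i=22 t=51 v=1: DROP (t<59-0); WM=59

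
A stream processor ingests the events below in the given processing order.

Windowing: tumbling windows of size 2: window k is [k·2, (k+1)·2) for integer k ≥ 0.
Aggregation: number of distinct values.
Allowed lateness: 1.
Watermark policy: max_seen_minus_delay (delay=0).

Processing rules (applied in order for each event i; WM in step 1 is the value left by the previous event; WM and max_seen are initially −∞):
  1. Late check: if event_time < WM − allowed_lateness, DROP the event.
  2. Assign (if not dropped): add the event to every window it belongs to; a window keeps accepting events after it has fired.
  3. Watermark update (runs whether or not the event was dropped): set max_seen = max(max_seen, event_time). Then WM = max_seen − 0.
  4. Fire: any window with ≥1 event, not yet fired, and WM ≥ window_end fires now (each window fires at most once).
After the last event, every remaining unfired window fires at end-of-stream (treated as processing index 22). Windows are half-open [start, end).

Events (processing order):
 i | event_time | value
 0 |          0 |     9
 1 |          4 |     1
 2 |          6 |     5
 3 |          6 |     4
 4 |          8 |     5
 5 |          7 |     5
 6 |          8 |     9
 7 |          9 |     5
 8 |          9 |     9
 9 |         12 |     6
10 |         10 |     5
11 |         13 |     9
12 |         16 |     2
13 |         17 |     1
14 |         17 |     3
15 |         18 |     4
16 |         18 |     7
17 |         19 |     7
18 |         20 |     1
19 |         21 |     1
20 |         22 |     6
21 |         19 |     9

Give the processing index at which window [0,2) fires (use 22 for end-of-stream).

i=0 t=0 v=9: → [0,2); WM=0
i=1 t=4 v=1: → [4,6); WM=4; [0,2) fires=1
i=2 t=6 v=5: → [6,8); WM=6; [4,6) fires=1
i=3 t=6 v=4: → [6,8); WM=6
i=4 t=8 v=5: → [8,10); WM=8; [6,8) fires=2
i=5 t=7 v=5: → [6,8); WM=8
i=6 t=8 v=9: → [8,10); WM=8
i=7 t=9 v=5: → [8,10); WM=9
i=8 t=9 v=9: → [8,10); WM=9
i=9 t=12 v=6: → [12,14); WM=12; [8,10) fires=2
i=10 t=10 v=5: DROP (t<12-1); WM=12
i=11 t=13 v=9: → [12,14); WM=13
i=12 t=16 v=2: → [16,18); WM=16; [12,14) fires=2
i=13 t=17 v=1: → [16,18); WM=17
i=14 t=17 v=3: → [16,18); WM=17
i=15 t=18 v=4: → [18,20); WM=18; [16,18) fires=3
i=16 t=18 v=7: → [18,20); WM=18
i=17 t=19 v=7: → [18,20); WM=19
i=18 t=20 v=1: → [20,22); WM=20; [18,20) fires=2
i=19 t=21 v=1: → [20,22); WM=21
i=20 t=22 v=6: → [22,24); WM=22; [20,22) fires=1
i=21 t=19 v=9: DROP (t<22-1); WM=22

1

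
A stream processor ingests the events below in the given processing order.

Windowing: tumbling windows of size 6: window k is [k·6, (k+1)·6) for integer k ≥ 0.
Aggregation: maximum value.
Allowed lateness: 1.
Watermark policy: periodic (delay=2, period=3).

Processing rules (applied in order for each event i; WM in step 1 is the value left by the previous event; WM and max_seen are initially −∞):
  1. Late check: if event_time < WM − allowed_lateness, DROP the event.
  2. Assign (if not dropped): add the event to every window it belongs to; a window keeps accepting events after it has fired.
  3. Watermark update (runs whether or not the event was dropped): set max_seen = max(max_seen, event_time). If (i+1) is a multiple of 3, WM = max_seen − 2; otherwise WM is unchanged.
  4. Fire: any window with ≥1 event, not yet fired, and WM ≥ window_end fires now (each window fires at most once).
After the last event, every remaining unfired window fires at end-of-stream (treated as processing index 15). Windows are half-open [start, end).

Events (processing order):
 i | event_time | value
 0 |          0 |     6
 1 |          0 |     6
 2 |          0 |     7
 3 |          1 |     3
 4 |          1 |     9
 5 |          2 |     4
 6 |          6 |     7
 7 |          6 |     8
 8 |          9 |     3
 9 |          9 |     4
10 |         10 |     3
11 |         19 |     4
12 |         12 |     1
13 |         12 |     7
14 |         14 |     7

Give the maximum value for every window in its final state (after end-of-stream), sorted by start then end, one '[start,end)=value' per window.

i=0 t=0 v=6: → [0,6); WM=−∞
i=1 t=0 v=6: → [0,6); WM=−∞
i=2 t=0 v=7: → [0,6); WM=-2
i=3 t=1 v=3: → [0,6); WM=-2
i=4 t=1 v=9: → [0,6); WM=-2
i=5 t=2 v=4: → [0,6); WM=0
i=6 t=6 v=7: → [6,12); WM=0
i=7 t=6 v=8: → [6,12); WM=0
i=8 t=9 v=3: → [6,12); WM=7; [0,6) fires=9
i=9 t=9 v=4: → [6,12); WM=7
i=10 t=10 v=3: → [6,12); WM=7
i=11 t=19 v=4: → [18,24); WM=17; [6,12) fires=8
i=12 t=12 v=1: DROP (t<17-1); WM=17
i=13 t=12 v=7: DROP (t<17-1); WM=17
i=14 t=14 v=7: DROP (t<17-1); WM=17

[0,6)=9 [6,12)=8 [18,24)=4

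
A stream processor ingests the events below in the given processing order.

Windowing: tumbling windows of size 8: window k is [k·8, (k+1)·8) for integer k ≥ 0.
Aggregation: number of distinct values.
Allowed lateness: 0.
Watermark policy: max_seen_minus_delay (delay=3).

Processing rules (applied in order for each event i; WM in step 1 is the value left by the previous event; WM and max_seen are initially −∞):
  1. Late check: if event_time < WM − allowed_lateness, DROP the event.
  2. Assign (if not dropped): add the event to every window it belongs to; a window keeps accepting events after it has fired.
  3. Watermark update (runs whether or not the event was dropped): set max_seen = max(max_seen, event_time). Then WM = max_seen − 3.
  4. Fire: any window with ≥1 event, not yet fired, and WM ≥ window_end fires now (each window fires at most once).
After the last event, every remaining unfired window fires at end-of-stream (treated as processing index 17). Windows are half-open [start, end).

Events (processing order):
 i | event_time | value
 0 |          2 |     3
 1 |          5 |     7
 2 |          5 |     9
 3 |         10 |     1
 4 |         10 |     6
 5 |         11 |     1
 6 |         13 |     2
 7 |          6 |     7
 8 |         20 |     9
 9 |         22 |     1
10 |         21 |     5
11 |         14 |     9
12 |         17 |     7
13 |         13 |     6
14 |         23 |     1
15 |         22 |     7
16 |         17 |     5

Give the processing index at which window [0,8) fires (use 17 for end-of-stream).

5

i=0 t=2 v=3: → [0,8); WM=-1
i=1 t=5 v=7: → [0,8); WM=2
i=2 t=5 v=9: → [0,8); WM=2
i=3 t=10 v=1: → [8,16); WM=7
i=4 t=10 v=6: → [8,16); WM=7
i=5 t=11 v=1: → [8,16); WM=8; [0,8) fires=3
i=6 t=13 v=2: → [8,16); WM=10
i=7 t=6 v=7: DROP (t<10-0); WM=10
i=8 t=20 v=9: → [16,24); WM=17; [8,16) fires=3
i=9 t=22 v=1: → [16,24); WM=19
i=10 t=21 v=5: → [16,24); WM=19
i=11 t=14 v=9: DROP (t<19-0); WM=19
i=12 t=17 v=7: DROP (t<19-0); WM=19
i=13 t=13 v=6: DROP (t<19-0); WM=19
i=14 t=23 v=1: → [16,24); WM=20
i=15 t=22 v=7: → [16,24); WM=20
i=16 t=17 v=5: DROP (t<20-0); WM=20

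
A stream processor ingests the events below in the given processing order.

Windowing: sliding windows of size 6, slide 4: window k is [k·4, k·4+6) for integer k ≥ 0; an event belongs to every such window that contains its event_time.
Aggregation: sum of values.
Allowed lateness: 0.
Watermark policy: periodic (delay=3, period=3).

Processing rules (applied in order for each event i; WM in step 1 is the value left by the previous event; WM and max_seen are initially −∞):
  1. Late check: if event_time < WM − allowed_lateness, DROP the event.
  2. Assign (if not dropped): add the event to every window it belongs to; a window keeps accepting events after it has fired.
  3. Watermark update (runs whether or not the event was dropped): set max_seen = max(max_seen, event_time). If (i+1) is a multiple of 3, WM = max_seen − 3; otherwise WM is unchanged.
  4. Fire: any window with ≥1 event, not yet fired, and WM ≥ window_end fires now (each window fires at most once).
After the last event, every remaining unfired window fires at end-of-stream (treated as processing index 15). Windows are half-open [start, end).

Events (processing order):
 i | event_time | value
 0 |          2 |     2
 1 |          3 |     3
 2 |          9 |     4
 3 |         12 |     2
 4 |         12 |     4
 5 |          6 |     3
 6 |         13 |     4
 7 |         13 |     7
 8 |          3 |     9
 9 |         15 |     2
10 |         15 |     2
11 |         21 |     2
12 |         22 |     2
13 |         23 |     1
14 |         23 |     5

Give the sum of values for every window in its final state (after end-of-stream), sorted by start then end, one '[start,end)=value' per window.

[0,6)=5 [4,10)=7 [8,14)=21 [12,18)=21 [16,22)=2 [20,26)=10

i=0 t=2 v=2: → [0,6); WM=−∞
i=1 t=3 v=3: → [0,6); WM=−∞
i=2 t=9 v=4: → [8,14),[4,10); WM=6; [0,6) fires=5
i=3 t=12 v=2: → [12,18),[8,14); WM=6
i=4 t=12 v=4: → [12,18),[8,14); WM=6
i=5 t=6 v=3: → [4,10); WM=9
i=6 t=13 v=4: → [12,18),[8,14); WM=9
i=7 t=13 v=7: → [12,18),[8,14); WM=9
i=8 t=3 v=9: DROP (t<9-0); WM=10; [4,10) fires=7
i=9 t=15 v=2: → [12,18); WM=10
i=10 t=15 v=2: → [12,18); WM=10
i=11 t=21 v=2: → [20,26),[16,22); WM=18; [8,14) fires=21 [12,18) fires=21
i=12 t=22 v=2: → [20,26); WM=18
i=13 t=23 v=1: → [20,26); WM=18
i=14 t=23 v=5: → [20,26); WM=20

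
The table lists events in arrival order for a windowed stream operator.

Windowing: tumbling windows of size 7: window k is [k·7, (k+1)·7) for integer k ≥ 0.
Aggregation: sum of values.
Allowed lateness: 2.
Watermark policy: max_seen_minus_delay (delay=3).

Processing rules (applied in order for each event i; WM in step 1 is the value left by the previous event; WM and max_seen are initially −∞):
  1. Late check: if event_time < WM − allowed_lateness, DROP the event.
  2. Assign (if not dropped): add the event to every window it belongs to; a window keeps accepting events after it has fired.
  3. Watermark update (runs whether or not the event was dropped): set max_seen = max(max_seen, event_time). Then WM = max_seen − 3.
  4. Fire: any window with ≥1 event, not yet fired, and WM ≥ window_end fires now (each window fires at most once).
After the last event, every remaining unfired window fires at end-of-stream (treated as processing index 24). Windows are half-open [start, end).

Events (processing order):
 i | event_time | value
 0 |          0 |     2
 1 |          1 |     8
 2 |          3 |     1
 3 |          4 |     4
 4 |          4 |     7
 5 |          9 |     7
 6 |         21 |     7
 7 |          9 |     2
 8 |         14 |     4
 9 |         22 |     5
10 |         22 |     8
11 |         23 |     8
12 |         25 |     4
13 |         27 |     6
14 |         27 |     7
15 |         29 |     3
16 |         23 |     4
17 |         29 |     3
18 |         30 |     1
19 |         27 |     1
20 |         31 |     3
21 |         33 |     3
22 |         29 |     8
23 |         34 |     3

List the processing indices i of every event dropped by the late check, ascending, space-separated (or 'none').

7 8 16

i=0 t=0 v=2: → [0,7); WM=-3
i=1 t=1 v=8: → [0,7); WM=-2
i=2 t=3 v=1: → [0,7); WM=0
i=3 t=4 v=4: → [0,7); WM=1
i=4 t=4 v=7: → [0,7); WM=1
i=5 t=9 v=7: → [7,14); WM=6
i=6 t=21 v=7: → [21,28); WM=18; [0,7) fires=22 [7,14) fires=7
i=7 t=9 v=2: DROP (t<18-2); WM=18
i=8 t=14 v=4: DROP (t<18-2); WM=18
i=9 t=22 v=5: → [21,28); WM=19
i=10 t=22 v=8: → [21,28); WM=19
i=11 t=23 v=8: → [21,28); WM=20
i=12 t=25 v=4: → [21,28); WM=22
i=13 t=27 v=6: → [21,28); WM=24
i=14 t=27 v=7: → [21,28); WM=24
i=15 t=29 v=3: → [28,35); WM=26
i=16 t=23 v=4: DROP (t<26-2); WM=26
i=17 t=29 v=3: → [28,35); WM=26
i=18 t=30 v=1: → [28,35); WM=27
i=19 t=27 v=1: → [21,28); WM=27
i=20 t=31 v=3: → [28,35); WM=28; [21,28) fires=46
i=21 t=33 v=3: → [28,35); WM=30
i=22 t=29 v=8: → [28,35); WM=30
i=23 t=34 v=3: → [28,35); WM=31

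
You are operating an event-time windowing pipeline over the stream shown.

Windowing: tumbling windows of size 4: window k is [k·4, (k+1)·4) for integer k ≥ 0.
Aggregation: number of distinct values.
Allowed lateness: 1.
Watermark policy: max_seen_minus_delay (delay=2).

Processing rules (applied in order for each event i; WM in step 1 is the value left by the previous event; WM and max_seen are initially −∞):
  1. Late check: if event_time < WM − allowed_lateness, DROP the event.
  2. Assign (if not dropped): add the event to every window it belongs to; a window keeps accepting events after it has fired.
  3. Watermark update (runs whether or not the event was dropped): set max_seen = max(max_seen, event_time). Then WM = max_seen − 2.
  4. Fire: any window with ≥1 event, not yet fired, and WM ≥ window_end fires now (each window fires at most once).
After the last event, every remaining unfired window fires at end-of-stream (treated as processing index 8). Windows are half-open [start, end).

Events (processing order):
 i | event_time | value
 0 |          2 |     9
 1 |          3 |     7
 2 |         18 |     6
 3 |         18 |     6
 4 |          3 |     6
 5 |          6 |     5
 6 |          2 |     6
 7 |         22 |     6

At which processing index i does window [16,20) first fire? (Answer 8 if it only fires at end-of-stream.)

i=0 t=2 v=9: → [0,4); WM=0
i=1 t=3 v=7: → [0,4); WM=1
i=2 t=18 v=6: → [16,20); WM=16; [0,4) fires=2
i=3 t=18 v=6: → [16,20); WM=16
i=4 t=3 v=6: DROP (t<16-1); WM=16
i=5 t=6 v=5: DROP (t<16-1); WM=16
i=6 t=2 v=6: DROP (t<16-1); WM=16
i=7 t=22 v=6: → [20,24); WM=20; [16,20) fires=1

7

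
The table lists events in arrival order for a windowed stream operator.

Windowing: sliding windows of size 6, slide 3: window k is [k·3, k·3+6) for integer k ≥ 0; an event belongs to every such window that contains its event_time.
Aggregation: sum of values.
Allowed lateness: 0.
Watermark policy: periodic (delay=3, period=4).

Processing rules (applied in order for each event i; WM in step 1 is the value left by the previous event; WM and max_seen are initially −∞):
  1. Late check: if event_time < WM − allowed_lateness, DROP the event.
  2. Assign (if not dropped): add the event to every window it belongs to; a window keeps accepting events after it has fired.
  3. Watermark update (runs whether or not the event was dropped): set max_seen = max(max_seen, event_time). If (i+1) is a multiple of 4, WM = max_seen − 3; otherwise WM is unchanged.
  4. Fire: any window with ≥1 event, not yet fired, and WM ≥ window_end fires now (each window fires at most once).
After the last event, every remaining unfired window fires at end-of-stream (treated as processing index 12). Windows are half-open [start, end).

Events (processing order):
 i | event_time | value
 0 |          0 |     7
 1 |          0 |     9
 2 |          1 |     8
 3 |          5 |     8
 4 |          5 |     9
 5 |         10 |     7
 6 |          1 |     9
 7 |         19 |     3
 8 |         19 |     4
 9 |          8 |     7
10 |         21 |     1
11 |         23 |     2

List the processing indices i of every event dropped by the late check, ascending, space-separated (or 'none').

i=0 t=0 v=7: → [0,6); WM=−∞
i=1 t=0 v=9: → [0,6); WM=−∞
i=2 t=1 v=8: → [0,6); WM=−∞
i=3 t=5 v=8: → [3,9),[0,6); WM=2
i=4 t=5 v=9: → [3,9),[0,6); WM=2
i=5 t=10 v=7: → [9,15),[6,12); WM=2
i=6 t=1 v=9: DROP (t<2-0); WM=2
i=7 t=19 v=3: → [18,24),[15,21); WM=16; [0,6) fires=41 [3,9) fires=17 [6,12) fires=7 [9,15) fires=7
i=8 t=19 v=4: → [18,24),[15,21); WM=16
i=9 t=8 v=7: DROP (t<16-0); WM=16
i=10 t=21 v=1: → [21,27),[18,24); WM=16
i=11 t=23 v=2: → [21,27),[18,24); WM=20

6 9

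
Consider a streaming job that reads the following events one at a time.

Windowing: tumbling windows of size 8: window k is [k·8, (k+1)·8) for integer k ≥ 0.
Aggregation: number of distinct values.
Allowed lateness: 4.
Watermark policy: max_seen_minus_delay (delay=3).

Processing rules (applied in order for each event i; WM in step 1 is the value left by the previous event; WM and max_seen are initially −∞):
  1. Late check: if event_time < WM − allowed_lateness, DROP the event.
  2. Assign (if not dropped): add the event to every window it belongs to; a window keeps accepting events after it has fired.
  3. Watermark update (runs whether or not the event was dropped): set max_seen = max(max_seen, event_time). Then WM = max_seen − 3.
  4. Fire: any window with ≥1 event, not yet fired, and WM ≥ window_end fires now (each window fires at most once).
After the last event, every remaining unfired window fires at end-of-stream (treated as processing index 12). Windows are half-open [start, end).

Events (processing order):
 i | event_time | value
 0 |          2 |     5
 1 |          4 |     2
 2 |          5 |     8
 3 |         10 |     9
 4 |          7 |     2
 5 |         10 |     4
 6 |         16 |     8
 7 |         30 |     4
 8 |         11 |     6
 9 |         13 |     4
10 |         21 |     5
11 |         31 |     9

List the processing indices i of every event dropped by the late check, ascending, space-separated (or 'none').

i=0 t=2 v=5: → [0,8); WM=-1
i=1 t=4 v=2: → [0,8); WM=1
i=2 t=5 v=8: → [0,8); WM=2
i=3 t=10 v=9: → [8,16); WM=7
i=4 t=7 v=2: → [0,8); WM=7
i=5 t=10 v=4: → [8,16); WM=7
i=6 t=16 v=8: → [16,24); WM=13; [0,8) fires=3
i=7 t=30 v=4: → [24,32); WM=27; [8,16) fires=2 [16,24) fires=1
i=8 t=11 v=6: DROP (t<27-4); WM=27
i=9 t=13 v=4: DROP (t<27-4); WM=27
i=10 t=21 v=5: DROP (t<27-4); WM=27
i=11 t=31 v=9: → [24,32); WM=28

8 9 10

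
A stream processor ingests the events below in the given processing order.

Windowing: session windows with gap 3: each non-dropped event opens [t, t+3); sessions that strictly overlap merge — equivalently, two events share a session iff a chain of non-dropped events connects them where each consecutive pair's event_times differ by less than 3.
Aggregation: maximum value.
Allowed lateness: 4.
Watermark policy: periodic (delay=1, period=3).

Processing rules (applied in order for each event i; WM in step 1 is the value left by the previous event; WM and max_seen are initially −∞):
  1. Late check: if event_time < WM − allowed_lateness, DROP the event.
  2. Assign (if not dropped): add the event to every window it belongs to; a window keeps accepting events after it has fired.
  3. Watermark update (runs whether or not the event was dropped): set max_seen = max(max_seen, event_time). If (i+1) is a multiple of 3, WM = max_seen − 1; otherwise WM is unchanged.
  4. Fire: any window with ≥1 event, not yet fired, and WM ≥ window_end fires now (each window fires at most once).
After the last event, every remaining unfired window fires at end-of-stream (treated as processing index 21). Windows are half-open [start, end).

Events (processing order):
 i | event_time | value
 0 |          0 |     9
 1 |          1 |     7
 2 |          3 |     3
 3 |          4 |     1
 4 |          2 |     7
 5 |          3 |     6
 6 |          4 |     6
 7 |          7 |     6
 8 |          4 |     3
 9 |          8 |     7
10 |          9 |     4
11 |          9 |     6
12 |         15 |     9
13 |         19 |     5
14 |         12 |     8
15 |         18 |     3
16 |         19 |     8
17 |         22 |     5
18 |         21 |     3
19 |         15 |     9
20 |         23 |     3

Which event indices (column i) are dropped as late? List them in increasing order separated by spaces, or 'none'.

19

i=0 t=0 v=9: → [0,3); WM=−∞
i=1 t=1 v=7: → [0,4); WM=−∞
i=2 t=3 v=3: → [0,6); WM=2
i=3 t=4 v=1: → [0,7); WM=2
i=4 t=2 v=7: → [0,7); WM=2
i=5 t=3 v=6: → [0,7); WM=3
i=6 t=4 v=6: → [0,7); WM=3
i=7 t=7 v=6: → [7,10); WM=3
i=8 t=4 v=3: → [0,7); WM=6
i=9 t=8 v=7: → [7,11); WM=6
i=10 t=9 v=4: → [7,12); WM=6
i=11 t=9 v=6: → [7,12); WM=8
i=12 t=15 v=9: → [15,18); WM=8
i=13 t=19 v=5: → [19,22); WM=8
i=14 t=12 v=8: → [12,15); WM=18
i=15 t=18 v=3: → [18,22); WM=18
i=16 t=19 v=8: → [18,22); WM=18
i=17 t=22 v=5: → [22,25); WM=21
i=18 t=21 v=3: → [18,25); WM=21
i=19 t=15 v=9: DROP (t<21-4); WM=21
i=20 t=23 v=3: → [18,26); WM=22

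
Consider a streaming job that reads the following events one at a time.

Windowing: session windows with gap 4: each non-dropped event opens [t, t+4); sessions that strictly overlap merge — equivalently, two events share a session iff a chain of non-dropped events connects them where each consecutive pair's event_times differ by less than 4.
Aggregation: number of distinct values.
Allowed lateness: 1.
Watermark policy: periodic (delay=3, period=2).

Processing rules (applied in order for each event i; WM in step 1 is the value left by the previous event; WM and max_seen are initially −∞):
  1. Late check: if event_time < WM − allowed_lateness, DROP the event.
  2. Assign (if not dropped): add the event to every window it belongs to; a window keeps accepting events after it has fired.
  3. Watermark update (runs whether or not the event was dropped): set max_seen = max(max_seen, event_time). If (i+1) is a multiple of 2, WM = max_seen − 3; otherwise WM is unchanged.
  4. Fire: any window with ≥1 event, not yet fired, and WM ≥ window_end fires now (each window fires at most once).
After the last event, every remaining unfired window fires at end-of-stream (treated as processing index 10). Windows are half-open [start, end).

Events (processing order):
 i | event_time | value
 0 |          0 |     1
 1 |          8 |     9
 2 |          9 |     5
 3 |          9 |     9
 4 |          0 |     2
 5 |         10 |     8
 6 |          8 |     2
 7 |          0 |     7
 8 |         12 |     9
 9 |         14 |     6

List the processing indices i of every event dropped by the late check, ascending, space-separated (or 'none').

i=0 t=0 v=1: → [0,4); WM=−∞
i=1 t=8 v=9: → [8,12); WM=5
i=2 t=9 v=5: → [8,13); WM=5
i=3 t=9 v=9: → [8,13); WM=6
i=4 t=0 v=2: DROP (t<6-1); WM=6
i=5 t=10 v=8: → [8,14); WM=7
i=6 t=8 v=2: → [8,14); WM=7
i=7 t=0 v=7: DROP (t<7-1); WM=7
i=8 t=12 v=9: → [8,16); WM=7
i=9 t=14 v=6: → [8,18); WM=11

4 7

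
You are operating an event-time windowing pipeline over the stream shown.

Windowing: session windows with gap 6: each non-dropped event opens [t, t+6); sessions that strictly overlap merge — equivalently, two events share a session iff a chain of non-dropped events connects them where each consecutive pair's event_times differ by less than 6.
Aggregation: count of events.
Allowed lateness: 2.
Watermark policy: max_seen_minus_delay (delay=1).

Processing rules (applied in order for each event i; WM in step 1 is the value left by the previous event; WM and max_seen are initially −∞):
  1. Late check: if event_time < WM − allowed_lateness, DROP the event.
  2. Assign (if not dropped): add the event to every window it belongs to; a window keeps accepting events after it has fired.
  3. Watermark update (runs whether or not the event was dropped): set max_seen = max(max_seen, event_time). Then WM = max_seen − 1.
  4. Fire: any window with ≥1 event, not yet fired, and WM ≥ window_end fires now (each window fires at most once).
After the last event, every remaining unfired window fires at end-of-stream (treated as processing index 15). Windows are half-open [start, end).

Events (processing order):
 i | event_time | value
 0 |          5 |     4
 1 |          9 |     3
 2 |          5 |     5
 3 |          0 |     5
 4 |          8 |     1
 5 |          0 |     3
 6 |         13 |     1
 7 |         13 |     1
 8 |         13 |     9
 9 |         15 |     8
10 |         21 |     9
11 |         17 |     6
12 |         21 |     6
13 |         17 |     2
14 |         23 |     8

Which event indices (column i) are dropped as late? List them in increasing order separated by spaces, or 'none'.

i=0 t=5 v=4: → [5,11); WM=4
i=1 t=9 v=3: → [5,15); WM=8
i=2 t=5 v=5: DROP (t<8-2); WM=8
i=3 t=0 v=5: DROP (t<8-2); WM=8
i=4 t=8 v=1: → [5,15); WM=8
i=5 t=0 v=3: DROP (t<8-2); WM=8
i=6 t=13 v=1: → [5,19); WM=12
i=7 t=13 v=1: → [5,19); WM=12
i=8 t=13 v=9: → [5,19); WM=12
i=9 t=15 v=8: → [5,21); WM=14
i=10 t=21 v=9: → [21,27); WM=20
i=11 t=17 v=6: DROP (t<20-2); WM=20
i=12 t=21 v=6: → [21,27); WM=20
i=13 t=17 v=2: DROP (t<20-2); WM=20
i=14 t=23 v=8: → [21,29); WM=22

2 3 5 11 13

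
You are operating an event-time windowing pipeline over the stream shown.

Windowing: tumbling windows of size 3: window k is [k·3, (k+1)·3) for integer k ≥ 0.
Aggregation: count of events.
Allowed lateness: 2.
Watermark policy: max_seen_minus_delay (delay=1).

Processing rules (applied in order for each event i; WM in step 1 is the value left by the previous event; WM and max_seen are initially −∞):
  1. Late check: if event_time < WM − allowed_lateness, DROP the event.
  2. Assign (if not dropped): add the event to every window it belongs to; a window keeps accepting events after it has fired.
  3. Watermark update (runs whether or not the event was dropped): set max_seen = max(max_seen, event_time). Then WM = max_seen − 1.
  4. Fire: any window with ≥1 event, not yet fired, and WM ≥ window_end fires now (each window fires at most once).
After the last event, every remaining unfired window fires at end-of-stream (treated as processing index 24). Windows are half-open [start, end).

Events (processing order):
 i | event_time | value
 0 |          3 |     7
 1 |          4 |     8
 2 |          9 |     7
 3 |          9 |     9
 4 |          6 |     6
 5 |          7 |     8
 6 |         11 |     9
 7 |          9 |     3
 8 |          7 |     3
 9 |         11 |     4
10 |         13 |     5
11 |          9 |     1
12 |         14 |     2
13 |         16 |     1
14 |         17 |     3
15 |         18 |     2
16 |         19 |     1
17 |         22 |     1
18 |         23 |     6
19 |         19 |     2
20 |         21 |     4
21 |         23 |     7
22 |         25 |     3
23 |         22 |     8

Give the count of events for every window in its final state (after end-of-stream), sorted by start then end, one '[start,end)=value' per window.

[3,6)=2 [6,9)=2 [9,12)=5 [12,15)=2 [15,18)=2 [18,21)=2 [21,24)=5 [24,27)=1

i=0 t=3 v=7: → [3,6); WM=2
i=1 t=4 v=8: → [3,6); WM=3
i=2 t=9 v=7: → [9,12); WM=8; [3,6) fires=2
i=3 t=9 v=9: → [9,12); WM=8
i=4 t=6 v=6: → [6,9); WM=8
i=5 t=7 v=8: → [6,9); WM=8
i=6 t=11 v=9: → [9,12); WM=10; [6,9) fires=2
i=7 t=9 v=3: → [9,12); WM=10
i=8 t=7 v=3: DROP (t<10-2); WM=10
i=9 t=11 v=4: → [9,12); WM=10
i=10 t=13 v=5: → [12,15); WM=12; [9,12) fires=5
i=11 t=9 v=1: DROP (t<12-2); WM=12
i=12 t=14 v=2: → [12,15); WM=13
i=13 t=16 v=1: → [15,18); WM=15; [12,15) fires=2
i=14 t=17 v=3: → [15,18); WM=16
i=15 t=18 v=2: → [18,21); WM=17
i=16 t=19 v=1: → [18,21); WM=18; [15,18) fires=2
i=17 t=22 v=1: → [21,24); WM=21; [18,21) fires=2
i=18 t=23 v=6: → [21,24); WM=22
i=19 t=19 v=2: DROP (t<22-2); WM=22
i=20 t=21 v=4: → [21,24); WM=22
i=21 t=23 v=7: → [21,24); WM=22
i=22 t=25 v=3: → [24,27); WM=24; [21,24) fires=4
i=23 t=22 v=8: → [21,24); WM=24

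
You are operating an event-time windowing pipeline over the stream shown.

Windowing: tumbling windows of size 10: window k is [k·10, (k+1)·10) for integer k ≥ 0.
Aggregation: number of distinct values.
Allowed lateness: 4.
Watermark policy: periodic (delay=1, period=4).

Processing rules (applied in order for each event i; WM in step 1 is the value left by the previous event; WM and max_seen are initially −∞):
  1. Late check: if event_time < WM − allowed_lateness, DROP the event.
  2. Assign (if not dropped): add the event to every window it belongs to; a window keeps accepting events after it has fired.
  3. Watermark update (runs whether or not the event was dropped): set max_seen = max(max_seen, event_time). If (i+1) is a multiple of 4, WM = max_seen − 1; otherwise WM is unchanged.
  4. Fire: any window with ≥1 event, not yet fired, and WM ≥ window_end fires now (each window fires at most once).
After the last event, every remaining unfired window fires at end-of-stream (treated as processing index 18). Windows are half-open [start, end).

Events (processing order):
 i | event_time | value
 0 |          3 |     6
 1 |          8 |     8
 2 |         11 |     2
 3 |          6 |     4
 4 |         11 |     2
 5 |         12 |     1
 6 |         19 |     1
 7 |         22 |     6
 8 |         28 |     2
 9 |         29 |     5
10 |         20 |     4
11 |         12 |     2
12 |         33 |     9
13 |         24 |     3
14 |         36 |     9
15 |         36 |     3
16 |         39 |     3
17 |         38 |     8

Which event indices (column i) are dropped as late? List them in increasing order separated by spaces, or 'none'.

11

i=0 t=3 v=6: → [0,10); WM=−∞
i=1 t=8 v=8: → [0,10); WM=−∞
i=2 t=11 v=2: → [10,20); WM=−∞
i=3 t=6 v=4: → [0,10); WM=10; [0,10) fires=3
i=4 t=11 v=2: → [10,20); WM=10
i=5 t=12 v=1: → [10,20); WM=10
i=6 t=19 v=1: → [10,20); WM=10
i=7 t=22 v=6: → [20,30); WM=21; [10,20) fires=2
i=8 t=28 v=2: → [20,30); WM=21
i=9 t=29 v=5: → [20,30); WM=21
i=10 t=20 v=4: → [20,30); WM=21
i=11 t=12 v=2: DROP (t<21-4); WM=28
i=12 t=33 v=9: → [30,40); WM=28
i=13 t=24 v=3: → [20,30); WM=28
i=14 t=36 v=9: → [30,40); WM=28
i=15 t=36 v=3: → [30,40); WM=35; [20,30) fires=5
i=16 t=39 v=3: → [30,40); WM=35
i=17 t=38 v=8: → [30,40); WM=35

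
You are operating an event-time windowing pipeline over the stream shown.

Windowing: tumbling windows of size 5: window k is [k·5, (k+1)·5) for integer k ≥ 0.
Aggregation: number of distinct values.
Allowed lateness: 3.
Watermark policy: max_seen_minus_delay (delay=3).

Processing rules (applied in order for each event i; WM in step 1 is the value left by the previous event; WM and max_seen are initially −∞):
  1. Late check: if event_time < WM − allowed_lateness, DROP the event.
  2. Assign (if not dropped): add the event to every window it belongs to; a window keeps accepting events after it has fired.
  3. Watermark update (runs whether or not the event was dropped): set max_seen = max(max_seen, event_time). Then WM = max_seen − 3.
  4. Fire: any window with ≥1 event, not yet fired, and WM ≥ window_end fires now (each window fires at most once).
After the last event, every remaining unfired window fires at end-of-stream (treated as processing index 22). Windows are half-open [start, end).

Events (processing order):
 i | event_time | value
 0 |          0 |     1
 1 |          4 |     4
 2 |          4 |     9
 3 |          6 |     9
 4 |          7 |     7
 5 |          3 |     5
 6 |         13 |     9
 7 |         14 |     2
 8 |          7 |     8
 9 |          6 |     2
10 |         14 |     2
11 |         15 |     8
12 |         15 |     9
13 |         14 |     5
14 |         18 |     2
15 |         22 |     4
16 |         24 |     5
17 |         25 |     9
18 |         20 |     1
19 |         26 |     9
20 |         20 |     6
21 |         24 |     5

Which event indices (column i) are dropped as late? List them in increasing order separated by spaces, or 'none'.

8 9

i=0 t=0 v=1: → [0,5); WM=-3
i=1 t=4 v=4: → [0,5); WM=1
i=2 t=4 v=9: → [0,5); WM=1
i=3 t=6 v=9: → [5,10); WM=3
i=4 t=7 v=7: → [5,10); WM=4
i=5 t=3 v=5: → [0,5); WM=4
i=6 t=13 v=9: → [10,15); WM=10; [0,5) fires=4 [5,10) fires=2
i=7 t=14 v=2: → [10,15); WM=11
i=8 t=7 v=8: DROP (t<11-3); WM=11
i=9 t=6 v=2: DROP (t<11-3); WM=11
i=10 t=14 v=2: → [10,15); WM=11
i=11 t=15 v=8: → [15,20); WM=12
i=12 t=15 v=9: → [15,20); WM=12
i=13 t=14 v=5: → [10,15); WM=12
i=14 t=18 v=2: → [15,20); WM=15; [10,15) fires=3
i=15 t=22 v=4: → [20,25); WM=19
i=16 t=24 v=5: → [20,25); WM=21; [15,20) fires=3
i=17 t=25 v=9: → [25,30); WM=22
i=18 t=20 v=1: → [20,25); WM=22
i=19 t=26 v=9: → [25,30); WM=23
i=20 t=20 v=6: → [20,25); WM=23
i=21 t=24 v=5: → [20,25); WM=23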